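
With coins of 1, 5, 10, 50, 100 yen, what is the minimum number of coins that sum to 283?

Greedy: take as many of the largest coin as possible, then repeat with the remainder.
283 − 2×100→83 − 1×50→33 − 3×10→3 − 3×1→0
Total coins = 2 + 1 + 3 + 3 = 9

9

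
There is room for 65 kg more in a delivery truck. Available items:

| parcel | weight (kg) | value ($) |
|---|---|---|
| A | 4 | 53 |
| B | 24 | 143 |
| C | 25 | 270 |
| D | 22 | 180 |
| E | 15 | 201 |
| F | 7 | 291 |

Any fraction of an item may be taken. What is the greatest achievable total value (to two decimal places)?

Sort by value per unit weight and fill in that order.
Order: F (291/7=41.57) > E (201/15=13.40) > A (53/4=13.25) > C (270/25=10.80) > D (180/22=8.18) > B (143/24=5.96)
Fill: take F (7 @ 291) → take E (15 @ 201) → take A (4 @ 53) → take C (25 @ 270) → take 14/22 of D → 114.55; 65/65 used.
Total value = 929.55

929.55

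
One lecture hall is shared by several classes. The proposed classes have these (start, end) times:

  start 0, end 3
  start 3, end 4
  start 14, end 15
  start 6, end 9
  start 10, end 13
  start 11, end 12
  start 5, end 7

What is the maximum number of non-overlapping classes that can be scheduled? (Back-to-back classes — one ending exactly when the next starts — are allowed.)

Sort by end time and greedily take each interval whose start is ≥ the last chosen end.
Sorted by end: (0,3)  (3,4)  (5,7)  (6,9)  (11,12)  (10,13)  (14,15)
take (0,3); take (3,4); take (5,7); take (11,12); skip (10,13); take (14,15).
Selected 5 classes.

5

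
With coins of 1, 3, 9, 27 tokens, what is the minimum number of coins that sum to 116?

8

116 − 4×27→8 − 2×3→2 − 2×1→0
Total coins = 4 + 2 + 2 = 8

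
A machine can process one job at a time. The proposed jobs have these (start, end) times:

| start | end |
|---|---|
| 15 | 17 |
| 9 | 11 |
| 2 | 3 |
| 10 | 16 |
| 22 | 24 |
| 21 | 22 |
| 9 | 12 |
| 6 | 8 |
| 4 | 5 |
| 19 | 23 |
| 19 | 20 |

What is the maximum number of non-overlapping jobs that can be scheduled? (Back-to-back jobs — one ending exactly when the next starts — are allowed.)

Sorted by end: (2,3)  (4,5)  (6,8)  (9,11)  (9,12)  (10,16)  (15,17)  (19,20)  (21,22)  (19,23)  (22,24)
take (2,3); take (4,5); take (6,8); take (9,11); take (15,17); take (19,20); take (21,22); take (22,24).
Selected 8 jobs.

8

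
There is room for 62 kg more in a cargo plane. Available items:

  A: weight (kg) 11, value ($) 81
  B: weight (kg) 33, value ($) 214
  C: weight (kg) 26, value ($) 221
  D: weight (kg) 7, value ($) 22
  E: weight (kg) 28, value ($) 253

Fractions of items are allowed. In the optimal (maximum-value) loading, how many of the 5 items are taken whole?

Greedy by value/weight ratio, highest first.
Ratios (sorted): E 9.04, C 8.50, A 7.36, B 6.48, D 3.14
take E (28 @ 253); take C (26 @ 221); take 8/11 of A → 58.91. Capacity used 62/62.
2 item(s) taken whole; one partial (take 8/11 of A).

2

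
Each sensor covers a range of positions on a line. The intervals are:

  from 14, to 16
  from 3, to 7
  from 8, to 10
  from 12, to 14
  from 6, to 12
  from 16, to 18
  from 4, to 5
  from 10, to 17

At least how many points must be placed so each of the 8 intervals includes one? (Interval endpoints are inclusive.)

4

Sorted: [4,5] [3,7] [8,10] [6,12] [12,14] [14,16] [10,17] [16,18]
{[4,5],[3,7]} hit by 5; {[8,10],[6,12]} hit by 10; {[12,14],[14,16],[10,17]} hit by 14; {[16,18]} hit by 18.
Points: 5, 10, 14, 18 (4 total).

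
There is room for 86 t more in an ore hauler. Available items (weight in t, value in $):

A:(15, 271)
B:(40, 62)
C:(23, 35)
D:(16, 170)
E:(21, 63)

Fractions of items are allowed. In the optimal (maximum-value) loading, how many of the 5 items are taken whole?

3

Sort by value per unit weight and fill in that order.
Ratios (sorted): A 18.07, D 10.62, E 3.00, B 1.55, C 1.52
take A (15 @ 271); take D (16 @ 170); take E (21 @ 63); take 34/40 of B → 52.70. Capacity used 86/86.
3 item(s) taken whole; one partial (take 34/40 of B).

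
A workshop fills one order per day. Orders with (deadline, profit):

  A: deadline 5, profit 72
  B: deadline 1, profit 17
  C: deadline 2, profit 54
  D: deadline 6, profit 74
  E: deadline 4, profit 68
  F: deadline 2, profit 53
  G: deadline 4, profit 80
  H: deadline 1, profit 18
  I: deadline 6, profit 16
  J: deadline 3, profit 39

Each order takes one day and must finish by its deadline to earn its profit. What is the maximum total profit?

Sort by profit descending; place each in the latest free slot ≤ its deadline.
Profit order: G=80 D=74 A=72 E=68 C=54 F=53 J=39 H=18 B=17 I=16
Assign: G→slot 4, D→slot 6, A→slot 5, E→slot 3, C→slot 2, F→slot 1, J skipped, H skipped, B skipped, I skipped.
Slots: [1:F] [2:C] [3:E] [4:G] [5:A] [6:D]
Profit = 53 + 54 + 68 + 80 + 72 + 74 = 401

401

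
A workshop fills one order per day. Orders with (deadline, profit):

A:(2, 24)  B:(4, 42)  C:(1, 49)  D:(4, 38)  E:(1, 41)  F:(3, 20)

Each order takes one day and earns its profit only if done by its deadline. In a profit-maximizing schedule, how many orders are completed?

4

Take jobs in profit order; each goes to the latest open slot no later than its deadline.
Profit order: C=49 B=42 E=41 D=38 A=24 F=20
Assign: C→slot 1, B→slot 4, E skipped, D→slot 3, A→slot 2, F skipped.
Slots: [1:C] [2:A] [3:D] [4:B]
4 of 6 scheduled.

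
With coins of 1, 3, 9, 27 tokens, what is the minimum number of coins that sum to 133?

133 − 4×27→25 − 2×9→7 − 2×3→1 − 1×1→0
Total coins = 4 + 2 + 2 + 1 = 9

9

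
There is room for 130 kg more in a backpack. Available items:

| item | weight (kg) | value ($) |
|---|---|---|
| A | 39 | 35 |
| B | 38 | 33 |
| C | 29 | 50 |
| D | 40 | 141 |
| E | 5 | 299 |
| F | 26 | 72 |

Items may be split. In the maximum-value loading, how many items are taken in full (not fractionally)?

Greedy by value/weight ratio, highest first.
Order: E (299/5=59.80) > D (141/40=3.52) > F (72/26=2.77) > C (50/29=1.72) > A (35/39=0.90) > B (33/38=0.87)
Fill: take E (5 @ 299) → take D (40 @ 141) → take F (26 @ 72) → take C (29 @ 50) → take 30/39 of A → 26.92; 130/130 used.
4 item(s) taken whole; one partial (take 30/39 of A).

4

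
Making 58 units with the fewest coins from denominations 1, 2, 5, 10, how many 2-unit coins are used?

58 = 5×10 + 1×5 + 1×2 + 1×1
Count of 2: 1

1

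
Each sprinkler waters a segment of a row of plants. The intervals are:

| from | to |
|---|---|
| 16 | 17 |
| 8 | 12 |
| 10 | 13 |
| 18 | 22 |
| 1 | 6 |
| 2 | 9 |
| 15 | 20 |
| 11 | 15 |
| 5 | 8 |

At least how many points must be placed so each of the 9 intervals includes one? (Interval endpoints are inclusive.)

Sort by right endpoint; whenever an interval is uncovered, place a point at its right end.
By right end: [1,6]  [5,8]  [2,9]  [8,12]  [10,13]  [11,15]  [16,17]  [15,20]  [18,22]
[1,6] uncovered → point at 6; [8,12] uncovered → point at 12; [16,17] uncovered → point at 17; [18,22] uncovered → point at 22.
Points: 6, 12, 17, 22 (4 total).

4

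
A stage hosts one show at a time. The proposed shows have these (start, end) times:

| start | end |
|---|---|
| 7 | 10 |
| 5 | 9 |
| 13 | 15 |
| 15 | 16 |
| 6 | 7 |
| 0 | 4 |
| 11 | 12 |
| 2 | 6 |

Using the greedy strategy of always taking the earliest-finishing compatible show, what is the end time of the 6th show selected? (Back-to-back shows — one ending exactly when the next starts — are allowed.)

16

Sort by end time and greedily take each interval whose start is ≥ the last chosen end.
Sorted by end: (0,4)  (2,6)  (6,7)  (5,9)  (7,10)  (11,12)  (13,15)  (15,16)
take (0,4); take (6,7); take (7,10); take (11,12); take (13,15); take (15,16).
Selected: (0,4) (6,7) (7,10) (11,12) (13,15) (15,16)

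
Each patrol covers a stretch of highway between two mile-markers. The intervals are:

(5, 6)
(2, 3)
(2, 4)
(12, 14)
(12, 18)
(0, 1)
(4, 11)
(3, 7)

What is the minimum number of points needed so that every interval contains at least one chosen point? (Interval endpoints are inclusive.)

4

Process intervals by earliest right end; each time one isn't hit yet, stab at its right endpoint.
Sorted: [0,1] [2,3] [2,4] [5,6] [3,7] [4,11] [12,14] [12,18]
{[0,1]} hit by 1; {[2,3],[2,4]} hit by 3; {[5,6],[3,7],[4,11]} hit by 6; {[12,14],[12,18]} hit by 14.
Points: 1, 3, 6, 14 (4 total).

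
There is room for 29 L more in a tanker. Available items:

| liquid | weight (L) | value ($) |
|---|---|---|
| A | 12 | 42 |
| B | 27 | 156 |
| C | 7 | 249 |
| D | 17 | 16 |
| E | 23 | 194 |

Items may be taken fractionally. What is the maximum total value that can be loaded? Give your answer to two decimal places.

434.57

Ratios (sorted): C 35.57, E 8.43, B 5.78, A 3.50, D 0.94
take C (7 @ 249); take 22/23 of E → 185.57. Capacity used 29/29.
Total value = 434.57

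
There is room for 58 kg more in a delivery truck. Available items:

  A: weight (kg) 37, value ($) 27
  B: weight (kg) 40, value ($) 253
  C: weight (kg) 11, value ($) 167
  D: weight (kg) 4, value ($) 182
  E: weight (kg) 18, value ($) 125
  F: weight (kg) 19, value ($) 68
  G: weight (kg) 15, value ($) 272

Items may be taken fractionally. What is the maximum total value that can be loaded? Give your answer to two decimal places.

Ratios (sorted): D 45.50, G 18.13, C 15.18, E 6.94, B 6.33, F 3.58, A 0.73
take D (4 @ 182); take G (15 @ 272); take C (11 @ 167); take E (18 @ 125); take 10/40 of B → 63.25. Capacity used 58/58.
Total value = 809.25

809.25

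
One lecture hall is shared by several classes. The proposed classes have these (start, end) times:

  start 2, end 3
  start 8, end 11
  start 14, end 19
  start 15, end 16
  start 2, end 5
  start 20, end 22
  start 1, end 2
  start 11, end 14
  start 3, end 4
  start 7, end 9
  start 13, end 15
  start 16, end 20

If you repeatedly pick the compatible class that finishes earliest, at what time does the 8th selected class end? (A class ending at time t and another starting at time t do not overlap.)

Sorted by end: (1,2)  (2,3)  (3,4)  (2,5)  (7,9)  (8,11)  (11,14)  (13,15)  (15,16)  (14,19)  (16,20)  (20,22)
take (1,2); take (2,3); take (3,4); take (7,9); skip (8,11); take (11,14); skip (13,15); take (15,16); skip (14,19); take (16,20); take (20,22).
Selected: (1,2) (2,3) (3,4) (7,9) (11,14) (15,16) (16,20) (20,22)

22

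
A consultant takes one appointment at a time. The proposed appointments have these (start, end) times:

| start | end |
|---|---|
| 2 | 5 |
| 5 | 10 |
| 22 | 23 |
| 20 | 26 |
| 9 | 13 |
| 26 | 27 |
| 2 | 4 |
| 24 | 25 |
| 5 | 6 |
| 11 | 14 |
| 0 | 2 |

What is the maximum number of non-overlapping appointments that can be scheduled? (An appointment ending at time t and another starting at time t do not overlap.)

Greedy by earliest finish: after sorting by end time, pick each interval compatible with the last pick.
By end time: (0,2), (2,4), (2,5), (5,6), (5,10), (9,13), (11,14), (22,23), (24,25), (20,26), (26,27).
Pick (0,2); next start ≥ 2 → (2,4); next start ≥ 4 → (5,6); next start ≥ 6 → (9,13); next start ≥ 13 → (22,23); next start ≥ 23 → (24,25); next start ≥ 25 → (26,27).
Selected 7 appointments.

7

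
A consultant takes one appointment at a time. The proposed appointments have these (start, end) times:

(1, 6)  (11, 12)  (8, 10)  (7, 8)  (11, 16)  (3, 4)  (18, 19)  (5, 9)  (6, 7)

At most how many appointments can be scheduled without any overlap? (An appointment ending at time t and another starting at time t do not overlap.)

Sort by end time and greedily take each interval whose start is ≥ the last chosen end.
By end time: (3,4), (1,6), (6,7), (7,8), (5,9), (8,10), (11,12), (11,16), (18,19).
Pick (3,4); next start ≥ 4 → (6,7); next start ≥ 7 → (7,8); next start ≥ 8 → (8,10); next start ≥ 10 → (11,12); next start ≥ 12 → (18,19).
Selected 6 appointments.

6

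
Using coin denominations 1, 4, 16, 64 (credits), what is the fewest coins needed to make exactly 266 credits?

8

Use the largest denomination that fits, subtract, and repeat.
266 − 4×64→10 − 2×4→2 − 2×1→0
Total coins = 4 + 2 + 2 = 8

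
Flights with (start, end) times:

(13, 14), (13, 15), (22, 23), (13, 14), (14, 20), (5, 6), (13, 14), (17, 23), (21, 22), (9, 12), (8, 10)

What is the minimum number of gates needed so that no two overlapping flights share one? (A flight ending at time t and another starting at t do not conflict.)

The answer is the maximum number of intervals overlapping at any instant.
starts: [5, 8, 9, 13, 13, 13, 13, 14, 17, 21, 22]
ends:   [6, 10, 12, 14, 14, 14, 15, 20, 22, 23, 23]
s5→1 e6→0 s8→1 s9→2 e10→1 e12→0 s13→1 s13→2 s13→3 s13→4  — peak 4.

4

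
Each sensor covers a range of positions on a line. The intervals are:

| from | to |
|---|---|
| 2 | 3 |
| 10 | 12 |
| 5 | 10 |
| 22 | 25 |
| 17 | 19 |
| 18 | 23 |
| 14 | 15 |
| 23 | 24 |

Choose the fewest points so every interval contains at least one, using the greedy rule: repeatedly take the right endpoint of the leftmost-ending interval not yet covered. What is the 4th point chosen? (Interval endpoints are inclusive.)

19

By right end: [2,3]  [5,10]  [10,12]  [14,15]  [17,19]  [18,23]  [23,24]  [22,25]
[2,3] uncovered → point at 3; [5,10] uncovered → point at 10; [14,15] uncovered → point at 15; [17,19] uncovered → point at 19; [23,24] uncovered → point at 24.
Points: 3, 10, 15, 19, 24 (5 total).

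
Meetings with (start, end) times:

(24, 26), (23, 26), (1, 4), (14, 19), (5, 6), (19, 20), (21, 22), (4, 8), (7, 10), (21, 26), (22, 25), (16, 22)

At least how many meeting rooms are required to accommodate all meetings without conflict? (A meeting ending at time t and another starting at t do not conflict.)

4

Events (time:±→running): 1:+→1 4:-→0 4:+→1 5:+→2 6:-→1 7:+→2 8:-→1 10:-→0 14:+→1 16:+→2 19:-→1 19:+→2 20:-→1 21:+→2 21:+→3 22:-→2 22:-→1 22:+→2 23:+→3 24:+→4 … peak 4.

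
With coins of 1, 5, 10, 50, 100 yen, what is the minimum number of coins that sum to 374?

10

374 = 3×100 + 1×50 + 2×10 + 4×1
Total coins = 3 + 1 + 2 + 4 = 10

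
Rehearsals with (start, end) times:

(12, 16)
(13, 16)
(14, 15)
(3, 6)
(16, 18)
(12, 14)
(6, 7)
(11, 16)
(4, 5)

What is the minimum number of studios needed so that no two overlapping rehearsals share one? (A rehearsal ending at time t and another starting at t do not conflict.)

4

The answer is the maximum number of intervals overlapping at any instant.
Events (time:±→running): 3:+→1 4:+→2 5:-→1 6:-→0 6:+→1 7:-→0 11:+→1 12:+→2 12:+→3 13:+→4 … peak 4.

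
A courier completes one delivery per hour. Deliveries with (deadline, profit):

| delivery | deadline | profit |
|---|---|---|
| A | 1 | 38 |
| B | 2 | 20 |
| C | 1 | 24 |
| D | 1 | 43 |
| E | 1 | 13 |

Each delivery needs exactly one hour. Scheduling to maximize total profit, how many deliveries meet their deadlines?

Take jobs in profit order; each goes to the latest open slot no later than its deadline.
Profit order: D=43 A=38 C=24 B=20 E=13
Assign: D→slot 1, A skipped, C skipped, B→slot 2, E skipped.
Slots: [1:D] [2:B]
2 of 5 scheduled.

2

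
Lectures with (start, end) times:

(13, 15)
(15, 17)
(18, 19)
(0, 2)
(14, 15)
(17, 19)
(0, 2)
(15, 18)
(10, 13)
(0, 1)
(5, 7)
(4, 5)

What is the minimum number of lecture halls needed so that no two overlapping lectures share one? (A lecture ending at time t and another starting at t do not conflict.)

3

starts: [0, 0, 0, 4, 5, 10, 13, 14, 15, 15, 17, 18]
ends:   [1, 2, 2, 5, 7, 13, 15, 15, 17, 18, 19, 19]
s0→1 s0→2 s0→3  — peak 3.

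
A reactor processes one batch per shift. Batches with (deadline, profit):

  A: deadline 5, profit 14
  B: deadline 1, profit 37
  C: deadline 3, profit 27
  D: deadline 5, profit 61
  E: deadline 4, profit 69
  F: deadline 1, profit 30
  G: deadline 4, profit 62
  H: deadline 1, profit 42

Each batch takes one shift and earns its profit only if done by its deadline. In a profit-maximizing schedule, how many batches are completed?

5

Profit order: E=69 G=62 D=61 H=42 B=37 F=30 C=27 A=14
Assign: E→slot 4, G→slot 3, D→slot 5, H→slot 1, B skipped, F skipped, C→slot 2, A skipped.
Slots: [1:H] [2:C] [3:G] [4:E] [5:D]
5 of 8 scheduled.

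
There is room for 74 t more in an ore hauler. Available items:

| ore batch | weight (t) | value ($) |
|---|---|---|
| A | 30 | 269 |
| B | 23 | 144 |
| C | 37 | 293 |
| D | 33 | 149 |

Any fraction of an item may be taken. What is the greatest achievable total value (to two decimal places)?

605.83

Order: A (269/30=8.97) > C (293/37=7.92) > B (144/23=6.26) > D (149/33=4.52)
Fill: take A (30 @ 269) → take C (37 @ 293) → take 7/23 of B → 43.83; 74/74 used.
Total value = 605.83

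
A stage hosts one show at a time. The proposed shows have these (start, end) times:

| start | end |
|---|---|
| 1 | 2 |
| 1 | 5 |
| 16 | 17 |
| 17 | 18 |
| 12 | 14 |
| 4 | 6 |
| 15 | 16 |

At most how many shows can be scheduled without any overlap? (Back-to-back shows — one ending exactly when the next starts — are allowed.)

Greedy by earliest finish: after sorting by end time, pick each interval compatible with the last pick.
By end time: (1,2), (1,5), (4,6), (12,14), (15,16), (16,17), (17,18).
Pick (1,2); next start ≥ 2 → (4,6); next start ≥ 6 → (12,14); next start ≥ 14 → (15,16); next start ≥ 16 → (16,17); next start ≥ 17 → (17,18).
Selected 6 shows.

6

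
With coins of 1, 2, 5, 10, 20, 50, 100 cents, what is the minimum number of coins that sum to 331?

6

Use the largest denomination that fits, subtract, and repeat.
331 − 3×100→31 − 1×20→11 − 1×10→1 − 1×1→0
Total coins = 3 + 1 + 1 + 1 = 6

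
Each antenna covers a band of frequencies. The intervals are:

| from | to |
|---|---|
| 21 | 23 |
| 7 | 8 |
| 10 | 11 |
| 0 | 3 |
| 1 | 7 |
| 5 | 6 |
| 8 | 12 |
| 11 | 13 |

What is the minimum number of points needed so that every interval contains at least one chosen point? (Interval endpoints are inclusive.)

Sorted: [0,3] [5,6] [1,7] [7,8] [10,11] [8,12] [11,13] [21,23]
{[0,3]} hit by 3; {[5,6],[1,7]} hit by 6; {[7,8]} hit by 8; {[10,11],[8,12],[11,13]} hit by 11; {[21,23]} hit by 23.
Points: 3, 6, 8, 11, 23 (5 total).

5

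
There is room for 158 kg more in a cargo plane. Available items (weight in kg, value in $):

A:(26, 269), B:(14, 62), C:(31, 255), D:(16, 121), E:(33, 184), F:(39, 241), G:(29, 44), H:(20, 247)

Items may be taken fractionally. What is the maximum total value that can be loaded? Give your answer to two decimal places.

1277.97

Order: H (247/20=12.35) > A (269/26=10.35) > C (255/31=8.23) > D (121/16=7.56) > F (241/39=6.18) > E (184/33=5.58) > B (62/14=4.43) > G (44/29=1.52)
Fill: take H (20 @ 247) → take A (26 @ 269) → take C (31 @ 255) → take D (16 @ 121) → take F (39 @ 241) → take 26/33 of E → 144.97; 158/158 used.
Total value = 1277.97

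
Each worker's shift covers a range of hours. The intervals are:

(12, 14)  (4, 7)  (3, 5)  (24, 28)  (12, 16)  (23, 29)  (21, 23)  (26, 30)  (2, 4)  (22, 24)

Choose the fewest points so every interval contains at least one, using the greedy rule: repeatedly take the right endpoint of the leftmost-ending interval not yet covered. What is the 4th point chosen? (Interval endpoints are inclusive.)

Sort by right endpoint; whenever an interval is uncovered, place a point at its right end.
By right end: [2,4]  [3,5]  [4,7]  [12,14]  [12,16]  [21,23]  [22,24]  [24,28]  [23,29]  [26,30]
[2,4] uncovered → point at 4; [12,14] uncovered → point at 14; [21,23] uncovered → point at 23; [24,28] uncovered → point at 28.
Points: 4, 14, 23, 28 (4 total).

28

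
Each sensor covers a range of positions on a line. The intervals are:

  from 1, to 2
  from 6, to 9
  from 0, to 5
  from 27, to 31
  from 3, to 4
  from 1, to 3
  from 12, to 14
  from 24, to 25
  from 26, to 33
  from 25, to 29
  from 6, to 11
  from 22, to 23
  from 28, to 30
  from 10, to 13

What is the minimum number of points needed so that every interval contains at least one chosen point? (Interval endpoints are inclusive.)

7

Sorted: [1,2] [1,3] [3,4] [0,5] [6,9] [6,11] [10,13] [12,14] [22,23] [24,25] [25,29] [28,30] [27,31] [26,33]
{[1,2],[1,3]} hit by 2; {[3,4],[0,5]} hit by 4; {[6,9],[6,11]} hit by 9; {[10,13],[12,14]} hit by 13; {[22,23]} hit by 23; {[24,25],[25,29]} hit by 25; {[28,30],[27,31],[26,33]} hit by 30.
Points: 2, 4, 9, 13, 23, 25, 30 (7 total).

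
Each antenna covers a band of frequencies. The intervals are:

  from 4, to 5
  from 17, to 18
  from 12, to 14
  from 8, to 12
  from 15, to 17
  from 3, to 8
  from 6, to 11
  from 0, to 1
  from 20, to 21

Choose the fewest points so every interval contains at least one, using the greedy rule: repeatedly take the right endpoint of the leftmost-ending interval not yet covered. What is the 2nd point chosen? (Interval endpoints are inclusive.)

5

Sorted: [0,1] [4,5] [3,8] [6,11] [8,12] [12,14] [15,17] [17,18] [20,21]
{[0,1]} hit by 1; {[4,5],[3,8]} hit by 5; {[6,11],[8,12]} hit by 11; {[12,14]} hit by 14; {[15,17],[17,18]} hit by 17; {[20,21]} hit by 21.
Points: 1, 5, 11, 14, 17, 21 (6 total).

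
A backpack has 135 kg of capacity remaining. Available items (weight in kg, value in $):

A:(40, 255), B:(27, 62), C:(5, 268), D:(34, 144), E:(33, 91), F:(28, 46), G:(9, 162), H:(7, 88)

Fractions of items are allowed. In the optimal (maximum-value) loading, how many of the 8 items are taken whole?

6

Greedy by value/weight ratio, highest first.
Ratios (sorted): C 53.60, G 18.00, H 12.57, A 6.38, D 4.24, E 2.76, B 2.30, F 1.64
take C (5 @ 268); take G (9 @ 162); take H (7 @ 88); take A (40 @ 255); take D (34 @ 144); take E (33 @ 91); take 7/27 of B → 16.07. Capacity used 135/135.
6 item(s) taken whole; one partial (take 7/27 of B).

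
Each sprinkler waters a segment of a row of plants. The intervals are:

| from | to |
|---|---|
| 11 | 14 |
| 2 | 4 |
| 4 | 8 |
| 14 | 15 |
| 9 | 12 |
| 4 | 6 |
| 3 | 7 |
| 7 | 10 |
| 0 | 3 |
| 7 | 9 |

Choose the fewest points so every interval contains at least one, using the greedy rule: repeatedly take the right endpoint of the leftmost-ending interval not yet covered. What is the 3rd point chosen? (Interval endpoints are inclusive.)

Process intervals by earliest right end; each time one isn't hit yet, stab at its right endpoint.
By right end: [0,3]  [2,4]  [4,6]  [3,7]  [4,8]  [7,9]  [7,10]  [9,12]  [11,14]  [14,15]
[0,3] uncovered → point at 3; [4,6] uncovered → point at 6; [7,9] uncovered → point at 9; [11,14] uncovered → point at 14.
Points: 3, 6, 9, 14 (4 total).

9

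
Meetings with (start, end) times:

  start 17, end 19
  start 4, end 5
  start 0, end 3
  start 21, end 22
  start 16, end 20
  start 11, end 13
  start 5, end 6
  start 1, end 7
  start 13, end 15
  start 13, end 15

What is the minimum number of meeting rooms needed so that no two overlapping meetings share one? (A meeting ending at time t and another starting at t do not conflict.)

2

starts: [0, 1, 4, 5, 11, 13, 13, 16, 17, 21]
ends:   [3, 5, 6, 7, 13, 15, 15, 19, 20, 22]
s0→1 s1→2  — peak 2.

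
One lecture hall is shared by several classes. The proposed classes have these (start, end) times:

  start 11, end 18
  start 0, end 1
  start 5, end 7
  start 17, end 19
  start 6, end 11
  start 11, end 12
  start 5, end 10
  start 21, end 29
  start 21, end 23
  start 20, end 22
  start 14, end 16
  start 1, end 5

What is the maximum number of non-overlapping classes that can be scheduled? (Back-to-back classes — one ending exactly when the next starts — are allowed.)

Greedy by earliest finish: after sorting by end time, pick each interval compatible with the last pick.
Sorted by end: (0,1)  (1,5)  (5,7)  (5,10)  (6,11)  (11,12)  (14,16)  (11,18)  (17,19)  (20,22)  (21,23)  (21,29)
take (0,1); take (1,5); take (5,7); take (11,12); take (14,16); take (17,19); take (20,22).
Selected 7 classes.

7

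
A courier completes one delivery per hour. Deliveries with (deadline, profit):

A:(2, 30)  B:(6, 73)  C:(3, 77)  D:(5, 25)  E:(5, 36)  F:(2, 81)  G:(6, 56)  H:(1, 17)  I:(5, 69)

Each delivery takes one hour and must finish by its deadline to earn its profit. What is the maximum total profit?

392

Sort by profit descending; place each in the latest free slot ≤ its deadline.
Profit order: F=81 C=77 B=73 I=69 G=56 E=36 A=30 D=25 H=17
Assign: F→slot 2, C→slot 3, B→slot 6, I→slot 5, G→slot 4, E→slot 1, A skipped, D skipped, H skipped.
Slots: [1:E] [2:F] [3:C] [4:G] [5:I] [6:B]
Profit = 36 + 81 + 77 + 56 + 69 + 73 = 392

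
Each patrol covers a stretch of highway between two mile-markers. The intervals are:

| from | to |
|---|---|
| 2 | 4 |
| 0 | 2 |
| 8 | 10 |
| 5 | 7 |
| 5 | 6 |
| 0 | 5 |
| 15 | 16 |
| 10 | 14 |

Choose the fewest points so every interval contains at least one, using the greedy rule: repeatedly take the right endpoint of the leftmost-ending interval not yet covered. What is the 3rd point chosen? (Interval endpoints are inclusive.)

10

Sorted: [0,2] [2,4] [0,5] [5,6] [5,7] [8,10] [10,14] [15,16]
{[0,2],[2,4],[0,5]} hit by 2; {[5,6],[5,7]} hit by 6; {[8,10],[10,14]} hit by 10; {[15,16]} hit by 16.
Points: 2, 6, 10, 16 (4 total).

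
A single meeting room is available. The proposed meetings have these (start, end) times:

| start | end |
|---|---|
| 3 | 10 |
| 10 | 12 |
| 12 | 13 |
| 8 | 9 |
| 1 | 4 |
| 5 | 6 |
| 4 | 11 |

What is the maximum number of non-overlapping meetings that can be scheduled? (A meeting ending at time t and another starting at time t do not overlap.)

Order by finish time; keep every interval that doesn't clash with the previous kept one.
Sorted by end: (1,4)  (5,6)  (8,9)  (3,10)  (4,11)  (10,12)  (12,13)
take (1,4); take (5,6); take (8,9); skip (3,10); take (10,12); take (12,13).
Selected 5 meetings.

5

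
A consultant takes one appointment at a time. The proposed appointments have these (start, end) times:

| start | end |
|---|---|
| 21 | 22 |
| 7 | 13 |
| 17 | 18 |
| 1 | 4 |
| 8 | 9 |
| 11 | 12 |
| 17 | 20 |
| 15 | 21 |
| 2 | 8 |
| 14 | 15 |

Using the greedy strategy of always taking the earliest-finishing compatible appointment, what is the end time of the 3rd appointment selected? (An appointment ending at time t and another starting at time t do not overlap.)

Order by finish time; keep every interval that doesn't clash with the previous kept one.
By end time: (1,4), (2,8), (8,9), (11,12), (7,13), (14,15), (17,18), (17,20), (15,21), (21,22).
Pick (1,4); next start ≥ 4 → (8,9); next start ≥ 9 → (11,12); next start ≥ 12 → (14,15); next start ≥ 15 → (17,18); next start ≥ 18 → (21,22).
Selected: (1,4) (8,9) (11,12) (14,15) (17,18) (21,22)

12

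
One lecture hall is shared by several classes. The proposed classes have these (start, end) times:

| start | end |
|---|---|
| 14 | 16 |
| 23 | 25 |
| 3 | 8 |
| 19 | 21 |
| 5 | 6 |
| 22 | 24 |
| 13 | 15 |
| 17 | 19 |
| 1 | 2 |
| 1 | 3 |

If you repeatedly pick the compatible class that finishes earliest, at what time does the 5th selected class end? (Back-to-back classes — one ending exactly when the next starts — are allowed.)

21

Sort by end time and greedily take each interval whose start is ≥ the last chosen end.
Sorted by end: (1,2)  (1,3)  (5,6)  (3,8)  (13,15)  (14,16)  (17,19)  (19,21)  (22,24)  (23,25)
take (1,2); take (5,6); take (13,15); take (17,19); take (19,21); take (22,24); skip (23,25).
Selected: (1,2) (5,6) (13,15) (17,19) (19,21) (22,24)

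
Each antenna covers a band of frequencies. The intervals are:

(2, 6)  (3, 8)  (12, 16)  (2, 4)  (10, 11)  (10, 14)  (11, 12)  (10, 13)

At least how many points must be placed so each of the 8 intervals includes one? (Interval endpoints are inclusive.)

Process intervals by earliest right end; each time one isn't hit yet, stab at its right endpoint.
By right end: [2,4]  [2,6]  [3,8]  [10,11]  [11,12]  [10,13]  [10,14]  [12,16]
[2,4] uncovered → point at 4; [10,11] uncovered → point at 11; [12,16] uncovered → point at 16.
Points: 4, 11, 16 (3 total).

3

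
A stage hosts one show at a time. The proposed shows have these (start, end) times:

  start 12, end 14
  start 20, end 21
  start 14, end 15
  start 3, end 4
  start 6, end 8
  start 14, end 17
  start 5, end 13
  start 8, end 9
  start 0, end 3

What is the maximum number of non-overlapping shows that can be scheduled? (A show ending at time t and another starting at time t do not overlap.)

Sort by end time and greedily take each interval whose start is ≥ the last chosen end.
By end time: (0,3), (3,4), (6,8), (8,9), (5,13), (12,14), (14,15), (14,17), (20,21).
Pick (0,3); next start ≥ 3 → (3,4); next start ≥ 4 → (6,8); next start ≥ 8 → (8,9); next start ≥ 9 → (12,14); next start ≥ 14 → (14,15); next start ≥ 15 → (20,21).
Selected 7 shows.

7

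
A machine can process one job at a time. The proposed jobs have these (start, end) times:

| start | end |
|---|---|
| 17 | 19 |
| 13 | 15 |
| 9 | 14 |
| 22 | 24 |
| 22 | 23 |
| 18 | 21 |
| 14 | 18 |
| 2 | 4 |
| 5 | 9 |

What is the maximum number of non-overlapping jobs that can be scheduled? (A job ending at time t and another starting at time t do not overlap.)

Greedy by earliest finish: after sorting by end time, pick each interval compatible with the last pick.
By end time: (2,4), (5,9), (9,14), (13,15), (14,18), (17,19), (18,21), (22,23), (22,24).
Pick (2,4); next start ≥ 4 → (5,9); next start ≥ 9 → (9,14); next start ≥ 14 → (14,18); next start ≥ 18 → (18,21); next start ≥ 21 → (22,23).
Selected 6 jobs.

6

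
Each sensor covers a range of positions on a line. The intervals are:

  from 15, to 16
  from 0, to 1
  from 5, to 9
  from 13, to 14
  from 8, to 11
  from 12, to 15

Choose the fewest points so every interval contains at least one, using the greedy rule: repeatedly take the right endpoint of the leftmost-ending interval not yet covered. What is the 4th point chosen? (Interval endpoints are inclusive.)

Sorted: [0,1] [5,9] [8,11] [13,14] [12,15] [15,16]
{[0,1]} hit by 1; {[5,9],[8,11]} hit by 9; {[13,14],[12,15]} hit by 14; {[15,16]} hit by 16.
Points: 1, 9, 14, 16 (4 total).

16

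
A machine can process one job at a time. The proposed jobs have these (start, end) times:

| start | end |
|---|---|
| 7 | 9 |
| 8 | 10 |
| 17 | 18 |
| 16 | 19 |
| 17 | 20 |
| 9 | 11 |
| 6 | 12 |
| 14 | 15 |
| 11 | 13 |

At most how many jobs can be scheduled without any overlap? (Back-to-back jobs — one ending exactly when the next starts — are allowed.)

5

Order by finish time; keep every interval that doesn't clash with the previous kept one.
Sorted by end: (7,9)  (8,10)  (9,11)  (6,12)  (11,13)  (14,15)  (17,18)  (16,19)  (17,20)
take (7,9); take (9,11); take (11,13); take (14,15); take (17,18).
Selected 5 jobs.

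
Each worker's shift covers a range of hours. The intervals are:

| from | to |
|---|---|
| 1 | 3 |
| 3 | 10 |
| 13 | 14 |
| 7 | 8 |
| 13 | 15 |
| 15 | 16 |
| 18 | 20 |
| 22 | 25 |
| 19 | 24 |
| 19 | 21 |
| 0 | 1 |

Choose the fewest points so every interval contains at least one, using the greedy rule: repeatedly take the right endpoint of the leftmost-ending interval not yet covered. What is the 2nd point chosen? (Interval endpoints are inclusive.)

8

Sort by right endpoint; whenever an interval is uncovered, place a point at its right end.
Sorted: [0,1] [1,3] [7,8] [3,10] [13,14] [13,15] [15,16] [18,20] [19,21] [19,24] [22,25]
{[0,1],[1,3]} hit by 1; {[7,8],[3,10]} hit by 8; {[13,14],[13,15]} hit by 14; {[15,16]} hit by 16; {[18,20],[19,21],[19,24]} hit by 20; {[22,25]} hit by 25.
Points: 1, 8, 14, 16, 20, 25 (6 total).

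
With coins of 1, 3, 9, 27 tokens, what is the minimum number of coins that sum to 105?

105 = 3×27 + 2×9 + 2×3
Total coins = 3 + 2 + 2 = 7

7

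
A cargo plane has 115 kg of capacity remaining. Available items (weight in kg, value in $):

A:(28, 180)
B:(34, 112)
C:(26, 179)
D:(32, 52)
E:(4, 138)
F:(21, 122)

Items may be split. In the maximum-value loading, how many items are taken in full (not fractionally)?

5

Sort by value per unit weight and fill in that order.
Ratios (sorted): E 34.50, C 6.88, A 6.43, F 5.81, B 3.29, D 1.62
take E (4 @ 138); take C (26 @ 179); take A (28 @ 180); take F (21 @ 122); take B (34 @ 112); take 2/32 of D → 3.25. Capacity used 115/115.
5 item(s) taken whole; one partial (take 2/32 of D).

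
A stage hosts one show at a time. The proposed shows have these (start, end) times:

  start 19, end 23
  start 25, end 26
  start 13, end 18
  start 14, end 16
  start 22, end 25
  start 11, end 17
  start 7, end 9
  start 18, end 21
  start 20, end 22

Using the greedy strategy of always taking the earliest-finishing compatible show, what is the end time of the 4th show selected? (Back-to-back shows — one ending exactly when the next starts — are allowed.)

Sorted by end: (7,9)  (14,16)  (11,17)  (13,18)  (18,21)  (20,22)  (19,23)  (22,25)  (25,26)
take (7,9); take (14,16); skip (11,17); take (18,21); take (22,25); take (25,26).
Selected: (7,9) (14,16) (18,21) (22,25) (25,26)

25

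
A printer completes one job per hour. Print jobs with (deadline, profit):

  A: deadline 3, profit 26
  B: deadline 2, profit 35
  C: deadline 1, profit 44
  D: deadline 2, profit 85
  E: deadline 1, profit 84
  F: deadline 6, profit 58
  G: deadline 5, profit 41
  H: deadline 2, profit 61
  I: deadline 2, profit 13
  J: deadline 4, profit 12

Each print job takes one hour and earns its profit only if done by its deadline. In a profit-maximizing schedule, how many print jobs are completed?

Profit order: D=85 E=84 H=61 F=58 C=44 G=41 B=35 A=26 I=13 J=12
Assign: D→slot 2, E→slot 1, H skipped, F→slot 6, C skipped, G→slot 5, B skipped, A→slot 3, I skipped, J→slot 4.
Slots: [1:E] [2:D] [3:A] [4:J] [5:G] [6:F]
6 of 10 scheduled.

6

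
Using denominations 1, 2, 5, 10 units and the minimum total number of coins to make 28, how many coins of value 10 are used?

2

Greedy: take as many of the largest coin as possible, then repeat with the remainder.
28 = 2×10 + 1×5 + 1×2 + 1×1
Count of 10: 2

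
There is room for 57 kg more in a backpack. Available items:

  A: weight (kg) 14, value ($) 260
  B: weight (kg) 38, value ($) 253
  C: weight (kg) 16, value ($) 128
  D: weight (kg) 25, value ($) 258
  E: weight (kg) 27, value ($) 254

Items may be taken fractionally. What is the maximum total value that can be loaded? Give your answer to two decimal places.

687.33

Sort by value per unit weight and fill in that order.
Order: A (260/14=18.57) > D (258/25=10.32) > E (254/27=9.41) > C (128/16=8.00) > B (253/38=6.66)
Fill: take A (14 @ 260) → take D (25 @ 258) → take 18/27 of E → 169.33; 57/57 used.
Total value = 687.33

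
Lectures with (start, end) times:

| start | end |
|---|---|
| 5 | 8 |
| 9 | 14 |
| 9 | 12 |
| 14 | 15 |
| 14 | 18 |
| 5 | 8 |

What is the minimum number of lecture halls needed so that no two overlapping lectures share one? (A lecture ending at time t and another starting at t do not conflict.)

Events (time:±→running): 5:+→1 5:+→2 … peak 2.

2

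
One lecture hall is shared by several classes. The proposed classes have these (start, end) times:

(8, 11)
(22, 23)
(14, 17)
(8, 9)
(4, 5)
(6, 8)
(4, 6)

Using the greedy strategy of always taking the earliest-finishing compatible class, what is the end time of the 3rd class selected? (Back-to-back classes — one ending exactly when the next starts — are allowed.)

Sort by end time and greedily take each interval whose start is ≥ the last chosen end.
By end time: (4,5), (4,6), (6,8), (8,9), (8,11), (14,17), (22,23).
Pick (4,5); next start ≥ 5 → (6,8); next start ≥ 8 → (8,9); next start ≥ 9 → (14,17); next start ≥ 17 → (22,23).
Selected: (4,5) (6,8) (8,9) (14,17) (22,23)

9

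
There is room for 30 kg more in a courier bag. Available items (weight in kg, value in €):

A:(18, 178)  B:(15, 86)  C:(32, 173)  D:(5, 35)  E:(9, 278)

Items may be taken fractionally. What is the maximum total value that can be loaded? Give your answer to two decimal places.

Sort by value per unit weight and fill in that order.
Ratios (sorted): E 30.89, A 9.89, D 7.00, B 5.73, C 5.41
take E (9 @ 278); take A (18 @ 178); take 3/5 of D → 21.00. Capacity used 30/30.
Total value = 477.00

477.00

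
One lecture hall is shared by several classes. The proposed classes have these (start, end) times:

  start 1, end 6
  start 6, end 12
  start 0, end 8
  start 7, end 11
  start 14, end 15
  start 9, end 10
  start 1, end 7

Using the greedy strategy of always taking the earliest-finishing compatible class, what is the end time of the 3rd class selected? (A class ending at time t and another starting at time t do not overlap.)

Greedy by earliest finish: after sorting by end time, pick each interval compatible with the last pick.
Sorted by end: (1,6)  (1,7)  (0,8)  (9,10)  (7,11)  (6,12)  (14,15)
take (1,6); take (9,10); take (14,15).
Selected: (1,6) (9,10) (14,15)

15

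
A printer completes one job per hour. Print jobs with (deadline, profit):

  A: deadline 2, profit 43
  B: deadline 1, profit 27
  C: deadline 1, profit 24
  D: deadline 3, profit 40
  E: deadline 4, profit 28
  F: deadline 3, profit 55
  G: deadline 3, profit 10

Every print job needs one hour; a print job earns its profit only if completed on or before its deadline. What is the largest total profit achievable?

166

Profit order: F=55 A=43 D=40 E=28 B=27 C=24 G=10
Assign: F→slot 3, A→slot 2, D→slot 1, E→slot 4, B skipped, C skipped, G skipped.
Slots: [1:D] [2:A] [3:F] [4:E]
Profit = 40 + 43 + 55 + 28 = 166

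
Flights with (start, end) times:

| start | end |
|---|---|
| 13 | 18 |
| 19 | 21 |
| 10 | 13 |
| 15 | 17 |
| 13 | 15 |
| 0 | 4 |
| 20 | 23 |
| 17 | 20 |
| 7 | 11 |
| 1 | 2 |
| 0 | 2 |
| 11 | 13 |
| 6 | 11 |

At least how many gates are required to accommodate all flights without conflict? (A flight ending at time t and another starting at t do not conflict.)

3

Count concurrent intervals with a sweep; the peak is the room count.
starts: [0, 0, 1, 6, 7, 10, 11, 13, 13, 15, 17, 19, 20]
ends:   [2, 2, 4, 11, 11, 13, 13, 15, 17, 18, 20, 21, 23]
s0→1 s0→2 s1→3  — peak 3.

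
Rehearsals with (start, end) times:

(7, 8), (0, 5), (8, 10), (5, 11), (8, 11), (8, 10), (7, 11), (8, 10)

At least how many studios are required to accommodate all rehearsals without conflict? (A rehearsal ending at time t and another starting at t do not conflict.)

Count concurrent intervals with a sweep; the peak is the room count.
Events (time:±→running): 0:+→1 5:-→0 5:+→1 7:+→2 7:+→3 8:-→2 8:+→3 8:+→4 8:+→5 8:+→6 … peak 6.

6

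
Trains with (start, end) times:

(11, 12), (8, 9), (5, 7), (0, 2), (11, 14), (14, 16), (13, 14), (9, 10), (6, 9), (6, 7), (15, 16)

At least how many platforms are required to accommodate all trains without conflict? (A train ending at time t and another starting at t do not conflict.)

3

Events (time:±→running): 0:+→1 2:-→0 5:+→1 6:+→2 6:+→3 … peak 3.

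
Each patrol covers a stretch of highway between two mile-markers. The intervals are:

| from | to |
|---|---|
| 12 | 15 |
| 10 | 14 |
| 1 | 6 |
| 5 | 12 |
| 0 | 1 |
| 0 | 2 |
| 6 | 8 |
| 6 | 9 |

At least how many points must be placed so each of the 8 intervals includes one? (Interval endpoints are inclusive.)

3

Sort by right endpoint; whenever an interval is uncovered, place a point at its right end.
Sorted: [0,1] [0,2] [1,6] [6,8] [6,9] [5,12] [10,14] [12,15]
{[0,1],[0,2],[1,6]} hit by 1; {[6,8],[6,9],[5,12]} hit by 8; {[10,14],[12,15]} hit by 14.
Points: 1, 8, 14 (3 total).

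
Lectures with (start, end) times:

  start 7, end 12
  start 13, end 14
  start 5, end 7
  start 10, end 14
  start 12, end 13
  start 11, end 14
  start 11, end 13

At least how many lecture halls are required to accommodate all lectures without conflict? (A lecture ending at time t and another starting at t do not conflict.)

Events (time:±→running): 5:+→1 7:-→0 7:+→1 10:+→2 11:+→3 11:+→4 … peak 4.

4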